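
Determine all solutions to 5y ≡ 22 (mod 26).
20

Since gcd(5, 26) = 1 divides 22, a solution exists.
Multiply both sides by the inverse of 5 mod 26:
  5^(-1) mod 26 = 21
  x ≡ 21 × 22 ≡ 462 ≡ 20 (mod 26)
Verification: 5 × 20 = 100 = 3 × 26 + 22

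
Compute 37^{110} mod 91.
4

Using successive squaring:
Binary expansion of 110: 1101110
Powers of 37 mod 91 (each is the square of the previous):
  37^1 ≡ 37 (mod 91)
  37^2 ≡ 37² = 1369 ≡ 4 (mod 91)
  37^4 ≡ 4² = 16 ≡ 16 (mod 91)
  37^8 ≡ 16² = 256 ≡ 74 (mod 91)
  37^16 ≡ 74² = 5476 ≡ 16 (mod 91)
  37^32 ≡ 16² = 256 ≡ 74 (mod 91)
  37^64 ≡ 74² = 5476 ≡ 16 (mod 91)
110 = 64 + 32 + 8 + 4 + 2, so 37^110 = 37^64 × 37^32 × 37^8 × 37^4 × 37^2 ≡ 16 × 74 × 74 × 16 × 4 (mod 91)
Multiplying step by step:
  16 × 74 = 1184 ≡ 1 (mod 91)
  1 × 74 = 74 ≡ 74 (mod 91)
  74 × 16 = 1184 ≡ 1 (mod 91)
  1 × 4 = 4 ≡ 4 (mod 91)
Result: 37^110 ≡ 4 (mod 91)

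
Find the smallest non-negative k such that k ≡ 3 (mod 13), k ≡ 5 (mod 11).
16

Using the Chinese Remainder Theorem:
M = product of moduli = 143
For equation 1: M_1 = 11, 11 ≡ 11 (mod 13), inverse of 11 mod 13 is 6 (check: 11 × 6 = 66 ≡ 1 (mod 13))
For equation 2: M_2 = 13, 13 ≡ 2 (mod 11), inverse of 13 mod 11 is 6 (check: 2 × 6 = 12 ≡ 1 (mod 11))
Combine: k ≡ Σ r_i×M_i×(M_i⁻¹ mod m_i) = 3×11×6 + 5×13×6 = 198 + 390 = 588
588 mod 143 = 16
k ≡ 16 (mod 143)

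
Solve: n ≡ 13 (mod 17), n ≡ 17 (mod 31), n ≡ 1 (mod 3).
M = 17 × 31 × 3 = 1581. M₁ = 93, y₁ ≡ 15 (mod 17). M₂ = 51, y₂ ≡ 14 (mod 31). M₃ = 527, y₃ ≡ 2 (mod 3). n = 13×93×15 + 17×51×14 + 1×527×2 ≡ 1288 (mod 1581)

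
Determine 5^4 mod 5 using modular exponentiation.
5 ≡ 0 (mod 5). 4 = 4 (binary 100). Repeated squaring mod 5: 0^1 ≡ 0; 0^2 ≡ 0² = 0 ≡ 0; 0^4 ≡ 0² = 0 ≡ 0. So 5^4 ≡ 0 (mod 5).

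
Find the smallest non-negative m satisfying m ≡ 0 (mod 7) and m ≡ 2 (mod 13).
M = 7 × 13 = 91. M₁ = 13, y₁ ≡ 6 (mod 7). M₂ = 7, y₂ ≡ 2 (mod 13). m = 0×13×6 + 2×7×2 ≡ 28 (mod 91)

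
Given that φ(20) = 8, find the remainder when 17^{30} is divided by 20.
By Euler: 17^{8} ≡ 1 (mod 20) since gcd(17, 20) = 1. 30 = 3×8 + 6. So 17^{30} ≡ 17^{6} ≡ 9 (mod 20)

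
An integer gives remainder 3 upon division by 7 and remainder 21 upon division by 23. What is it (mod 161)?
M = 7 × 23 = 161. M₁ = 23, y₁ ≡ 4 (mod 7). M₂ = 7, y₂ ≡ 10 (mod 23). t = 3×23×4 + 21×7×10 ≡ 136 (mod 161). The smallest positive such number is 136.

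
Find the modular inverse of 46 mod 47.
46^(-1) ≡ 46 (mod 47). Verification: 46 × 46 = 2116 ≡ 1 (mod 47)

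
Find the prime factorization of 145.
5 × 29

Divide by primes starting from smallest:
145 ÷ 5 = 29
29 ÷ 29 = 1

145 = 5 × 29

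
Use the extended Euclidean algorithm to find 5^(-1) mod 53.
Extended GCD: 5(-21) + 53(2) = 1. So 5^(-1) ≡ 32 ≡ 32 (mod 53). Verify: 5 × 32 = 160 ≡ 1 (mod 53)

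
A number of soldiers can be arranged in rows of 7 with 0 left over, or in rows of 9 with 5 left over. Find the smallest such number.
M = 7 × 9 = 63. M₁ = 9, y₁ ≡ 4 (mod 7). M₂ = 7, y₂ ≡ 4 (mod 9). m = 0×9×4 + 5×7×4 ≡ 14 (mod 63). The smallest positive such number is 14.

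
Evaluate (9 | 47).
(9/47) = 9^{23} mod 47 = 1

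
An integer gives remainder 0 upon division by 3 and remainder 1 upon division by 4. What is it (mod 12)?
M = 3 × 4 = 12. M₁ = 4, y₁ ≡ 1 (mod 3). M₂ = 3, y₂ ≡ 3 (mod 4). n = 0×4×1 + 1×3×3 ≡ 9 (mod 12). The smallest positive such number is 9.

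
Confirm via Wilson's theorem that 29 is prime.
(28)! mod 29 = 28. Since this equals -1 (mod 29), Wilson confirms 29 is prime.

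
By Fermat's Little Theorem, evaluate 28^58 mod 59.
By Fermat's Little Theorem, 28^{58} ≡ 1 (mod 59) since 59 is prime and gcd(28, 59) = 1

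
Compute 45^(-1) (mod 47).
45^(-1) ≡ 23 (mod 47). Verification: 45 × 23 = 1035 ≡ 1 (mod 47)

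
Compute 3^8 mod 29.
8 = 8 (binary 1000). Repeated squaring mod 29: 3^1 ≡ 3; 3^2 ≡ 3² = 9 ≡ 9; 3^4 ≡ 9² = 81 ≡ 23; 3^8 ≡ 23² = 529 ≡ 7. So 3^8 ≡ 7 (mod 29).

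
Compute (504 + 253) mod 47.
5

(504 + 253) = 757
757 mod 47 = 5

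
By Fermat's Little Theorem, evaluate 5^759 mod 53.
By Fermat: 5^{52} ≡ 1 (mod 53). 759 ≡ 31 (mod 52). So 5^{759} ≡ 5^{31} ≡ 2 (mod 53)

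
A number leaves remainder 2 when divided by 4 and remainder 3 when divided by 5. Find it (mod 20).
M = 4 × 5 = 20. M₁ = 5, y₁ ≡ 1 (mod 4). M₂ = 4, y₂ ≡ 4 (mod 5). r = 2×5×1 + 3×4×4 ≡ 18 (mod 20)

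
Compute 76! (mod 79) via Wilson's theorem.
(78)! = (76)! × (77) × (78) ≡ -1 (mod 79). So (76)! ≡ -1 × [(78)(77)]^(-1) ≡ 39 (mod 79)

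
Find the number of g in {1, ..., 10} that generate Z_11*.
Number of primitive roots mod 11 = φ(10) = 4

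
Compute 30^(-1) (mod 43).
33

Using Extended Euclidean Algorithm:
gcd(30, 43) = 1
Bezout coefficients: 30 × -10 + 43 × 7 = 1
So 30 × -10 ≡ 1 (mod 43)
The inverse is -10 mod 43 = 33
Verification: 30 × 33 = 990 = 23 × 43 + 1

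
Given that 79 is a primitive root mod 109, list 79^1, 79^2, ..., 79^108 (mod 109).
g^1, g^2, ..., g^{108} mod 109: {79, 28, 32, 21, 24, 43, 18, 5, 68, 31, 51, 105, 11, 106, 90, 25, 13, 46, 37, 89, 55, 94, 14, 16, 65, 12, 76, 9, 57, 34, 70, 80, 107, 60, 53, 45, 67, 61, 23, 73, 99, 82, 47, 7, 8, 87, 6, 38, 59, 83, 17, 35, 40, 108, 30, 81, 77, 88, 85, 66, 91, 104, 41, 78, 58, 4, 98, 3, 19, 84, 96, 63, 72, 20, 54, 15, 95, 93, 44, 97, 33, 100, 52, 75, 39, 29, 2, 49, 56, 64, 42, 48, 86, 36, 10, 27, 62, 102, 101, 22, 103, 71, 50, 26, 92, 74, 69, 1}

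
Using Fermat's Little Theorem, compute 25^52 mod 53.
By Fermat's Little Theorem, 25^{52} ≡ 1 (mod 53) since 53 is prime and gcd(25, 53) = 1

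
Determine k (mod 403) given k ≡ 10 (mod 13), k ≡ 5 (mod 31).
36

Using the Chinese Remainder Theorem:
M = product of moduli = 403
For equation 1: M_1 = 31, 31 ≡ 5 (mod 13), inverse of 31 mod 13 is 8 (check: 5 × 8 = 40 ≡ 1 (mod 13))
For equation 2: M_2 = 13, 13 ≡ 13 (mod 31), inverse of 13 mod 31 is 12 (check: 13 × 12 = 156 ≡ 1 (mod 31))
Combine: k ≡ Σ r_i×M_i×(M_i⁻¹ mod m_i) = 10×31×8 + 5×13×12 = 2480 + 780 = 3260
3260 mod 403 = 36
k ≡ 36 (mod 403)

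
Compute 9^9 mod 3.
9 ≡ 0 (mod 3). 9 = 8 + 1 (binary 1001). Repeated squaring mod 3: 0^1 ≡ 0; 0^2 ≡ 0² = 0 ≡ 0; 0^4 ≡ 0² = 0 ≡ 0; 0^8 ≡ 0² = 0 ≡ 0. Multiply: 9^9 ≡ 0^8 × 0^1 ≡ 0 × 0 (mod 3): 0 × 0 = 0 ≡ 0. So 9^9 ≡ 0 (mod 3).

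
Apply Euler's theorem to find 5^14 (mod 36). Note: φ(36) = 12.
By Euler: 5^{12} ≡ 1 (mod 36) since gcd(5, 36) = 1. 14 = 1×12 + 2. So 5^{14} ≡ 5^{2} ≡ 25 (mod 36)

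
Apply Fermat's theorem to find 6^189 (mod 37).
By Fermat: 6^{36} ≡ 1 (mod 37). 189 = 5×36 + 9. So 6^{189} ≡ 6^{9} ≡ 6 (mod 37)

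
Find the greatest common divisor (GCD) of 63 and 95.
1

Using the Euclidean algorithm:
63 = 0 × 95 + 63
95 = 1 × 63 + 32
63 = 1 × 32 + 31
32 = 1 × 31 + 1
31 = 31 × 1 + 0

GCD(63, 95) = 1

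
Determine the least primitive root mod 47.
p - 1 = 46 has prime divisors 2, 23. h is a primitive root mod 47 iff h^(46/q) ≢ 1 (mod 47) for each such q.
h = 2: 2^23 ≡ 1, 2^2 ≡ 4 (mod 47); 2^23 ≡ 1, so not a primitive root.
h = 3: 3^23 ≡ 1, 3^2 ≡ 9 (mod 47); 3^23 ≡ 1, so not a primitive root.
h = 4: 4^23 ≡ 1, 4^2 ≡ 16 (mod 47); 4^23 ≡ 1, so not a primitive root.
h = 5: 5^23 ≡ 46, 5^2 ≡ 25 (mod 47); none is 1, so 5 has order 46 and is a primitive root.
The smallest primitive root mod 47 is g = 5.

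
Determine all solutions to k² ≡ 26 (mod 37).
The square roots of 26 mod 37 are 10 and 27. Verify: 10² = 100 ≡ 26 (mod 37)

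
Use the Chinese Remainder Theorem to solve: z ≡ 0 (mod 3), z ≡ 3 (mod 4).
M = 3 × 4 = 12. M₁ = 4, y₁ ≡ 1 (mod 3). M₂ = 3, y₂ ≡ 3 (mod 4). z = 0×4×1 + 3×3×3 ≡ 3 (mod 12)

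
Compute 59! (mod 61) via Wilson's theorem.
(60)! = (59)! × (60) ≡ -1 (mod 61). So (59)! ≡ -1 × (60)^(-1) ≡ (-1)×(-1) = 1 (mod 61)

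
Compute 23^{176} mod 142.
119

Using successive squaring:
Binary expansion of 176: 10110000
Powers of 23 mod 142 (each is the square of the previous):
  23^1 ≡ 23 (mod 142)
  23^2 ≡ 23² = 529 ≡ 103 (mod 142)
  23^4 ≡ 103² = 10609 ≡ 101 (mod 142)
  23^8 ≡ 101² = 10201 ≡ 119 (mod 142)
  23^16 ≡ 119² = 14161 ≡ 103 (mod 142)
  23^32 ≡ 103² = 10609 ≡ 101 (mod 142)
  23^64 ≡ 101² = 10201 ≡ 119 (mod 142)
  23^128 ≡ 119² = 14161 ≡ 103 (mod 142)
176 = 128 + 32 + 16, so 23^176 = 23^128 × 23^32 × 23^16 ≡ 103 × 101 × 103 (mod 142)
Multiplying step by step:
  103 × 101 = 10403 ≡ 37 (mod 142)
  37 × 103 = 3811 ≡ 119 (mod 142)
Result: 23^176 ≡ 119 (mod 142)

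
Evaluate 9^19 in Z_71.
Using repeated squaring. 19 = 16 + 2 + 1 (binary 10011). Repeated squaring mod 71: 9^1 ≡ 9; 9^2 ≡ 9² = 81 ≡ 10; 9^4 ≡ 10² = 100 ≡ 29; 9^8 ≡ 29² = 841 ≡ 60; 9^16 ≡ 60² = 3600 ≡ 50. Multiply: 9^19 = 9^16 × 9^2 × 9^1 ≡ 50 × 10 × 9 (mod 71): 50 × 10 = 500 ≡ 3; 3 × 9 = 27 ≡ 27. So 9^19 ≡ 27 (mod 71).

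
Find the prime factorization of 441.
3^2 × 7^2

Divide by primes starting from smallest:
441 ÷ 3 = 147
147 ÷ 3 = 49
49 ÷ 7 = 7
7 ÷ 7 = 1

441 = 3^2 × 7^2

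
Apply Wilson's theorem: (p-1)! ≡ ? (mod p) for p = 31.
By Wilson's theorem, (30)! ≡ -1 ≡ 30 (mod 31)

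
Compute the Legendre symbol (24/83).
(24/83) = 24^{41} mod 83 = -1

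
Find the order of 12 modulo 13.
Powers of 12 mod 13: 12^1≡12, 12^2≡1. Order = 2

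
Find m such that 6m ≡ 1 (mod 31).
6^(-1) ≡ 26 (mod 31). Verification: 6 × 26 = 156 ≡ 1 (mod 31)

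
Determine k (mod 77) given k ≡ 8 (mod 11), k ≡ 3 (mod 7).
52

Using the Chinese Remainder Theorem:
M = product of moduli = 77
For equation 1: M_1 = 7, 7 ≡ 7 (mod 11), inverse of 7 mod 11 is 8 (check: 7 × 8 = 56 ≡ 1 (mod 11))
For equation 2: M_2 = 11, 11 ≡ 4 (mod 7), inverse of 11 mod 7 is 2 (check: 4 × 2 = 8 ≡ 1 (mod 7))
Combine: k ≡ Σ r_i×M_i×(M_i⁻¹ mod m_i) = 8×7×8 + 3×11×2 = 448 + 66 = 514
514 mod 77 = 52
k ≡ 52 (mod 77)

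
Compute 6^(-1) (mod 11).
2

Using Extended Euclidean Algorithm:
gcd(6, 11) = 1
Bezout coefficients: 6 × 2 + 11 × -1 = 1
So 6 × 2 ≡ 1 (mod 11)
The inverse is 2 mod 11 = 2
Verification: 6 × 2 = 12 = 1 × 11 + 1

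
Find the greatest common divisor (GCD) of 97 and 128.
1

Using the Euclidean algorithm:
97 = 0 × 128 + 97
128 = 1 × 97 + 31
97 = 3 × 31 + 4
31 = 7 × 4 + 3
4 = 1 × 3 + 1
3 = 3 × 1 + 0

GCD(97, 128) = 1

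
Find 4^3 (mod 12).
3 = 2 + 1 (binary 11). Repeated squaring mod 12: 4^1 ≡ 4; 4^2 ≡ 4² = 16 ≡ 4. Multiply: 4^3 = 4^2 × 4^1 ≡ 4 × 4 (mod 12): 4 × 4 = 16 ≡ 4. So 4^3 ≡ 4 (mod 12).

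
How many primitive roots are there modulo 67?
20

The number of primitive roots modulo p is φ(p-1) = φ(66)
φ(66) = 20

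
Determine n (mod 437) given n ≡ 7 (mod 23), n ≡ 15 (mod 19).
53

Using the Chinese Remainder Theorem:
M = product of moduli = 437
For equation 1: M_1 = 19, 19 ≡ 19 (mod 23), inverse of 19 mod 23 is 17 (check: 19 × 17 = 323 ≡ 1 (mod 23))
For equation 2: M_2 = 23, 23 ≡ 4 (mod 19), inverse of 23 mod 19 is 5 (check: 4 × 5 = 20 ≡ 1 (mod 19))
Combine: n ≡ Σ r_i×M_i×(M_i⁻¹ mod m_i) = 7×19×17 + 15×23×5 = 2261 + 1725 = 3986
3986 mod 437 = 53
n ≡ 53 (mod 437)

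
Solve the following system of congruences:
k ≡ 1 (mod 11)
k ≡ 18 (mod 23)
133

Using the Chinese Remainder Theorem:
M = product of moduli = 253
For equation 1: M_1 = 23, 23 ≡ 1 (mod 11), inverse of 23 mod 11 is 1 (check: 1 × 1 = 1 ≡ 1 (mod 11))
For equation 2: M_2 = 11, 11 ≡ 11 (mod 23), inverse of 11 mod 23 is 21 (check: 11 × 21 = 231 ≡ 1 (mod 23))
Combine: k ≡ Σ r_i×M_i×(M_i⁻¹ mod m_i) = 1×23×1 + 18×11×21 = 23 + 4158 = 4181
4181 mod 253 = 133
k ≡ 133 (mod 253)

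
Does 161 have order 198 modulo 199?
p - 1 = 198 has prime divisors 2, 3, 11. Check 161^(198/q) mod 199 for each: 161^(198/2) = 161^99 ≡ 1, 161^(198/3) = 161^66 ≡ 92, 161^(198/11) = 161^18 ≡ 61 (mod 199). Since 161^99 ≡ 1 (mod 199), the order of 161 divides 99 (in fact the order is 99) ≠ 198, so it is not a primitive root.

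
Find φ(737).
660

Prime factorization: 737 = 11 × 67
Using the formula φ(n) = n × Π(1 - 1/p) for each prime factor p:
φ(737) = 737 × (1 - 1/11) × (1 - 1/67)
φ(737) = 660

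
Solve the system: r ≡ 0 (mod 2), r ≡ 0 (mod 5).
M = 2 × 5 = 10. M₁ = 5, y₁ ≡ 1 (mod 2). M₂ = 2, y₂ ≡ 3 (mod 5). r = 0×5×1 + 0×2×3 ≡ 0 (mod 10)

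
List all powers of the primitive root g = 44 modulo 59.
g^1, g^2, ..., g^{58} mod 59: {44, 48, 47, 3, 14, 26, 23, 9, 42, 19, 10, 27, 8, 57, 30, 22, 24, 53, 31, 7, 13, 41, 34, 21, 39, 5, 43, 4, 58, 15, 11, 12, 56, 45, 33, 36, 50, 17, 40, 49, 32, 51, 2, 29, 37, 35, 6, 28, 52, 46, 18, 25, 38, 20, 54, 16, 55, 1}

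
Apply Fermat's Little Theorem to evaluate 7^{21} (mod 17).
11

By Fermat's Little Theorem, a^(p-1) ≡ 1 (mod p) for prime p and gcd(a, p) = 1
Here p = 17, so 7^16 ≡ 1 (mod 17)
We can reduce the exponent: 21 mod 16 = 5
So 7^21 ≡ 7^5 (mod 17)
Computing: 7^5 mod 17 = 11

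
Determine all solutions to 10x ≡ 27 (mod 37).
36

Since gcd(10, 37) = 1 divides 27, a solution exists.
Multiply both sides by the inverse of 10 mod 37:
  10^(-1) mod 37 = 26
  x ≡ 26 × 27 ≡ 702 ≡ 36 (mod 37)
Verification: 10 × 36 = 360 = 9 × 37 + 27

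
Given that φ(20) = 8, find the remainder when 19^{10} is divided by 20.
By Euler: 19^{8} ≡ 1 (mod 20) since gcd(19, 20) = 1. 10 = 1×8 + 2. So 19^{10} ≡ 19^{2} ≡ 1 (mod 20)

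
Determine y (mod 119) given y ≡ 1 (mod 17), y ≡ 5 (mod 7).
103

Using the Chinese Remainder Theorem:
M = product of moduli = 119
For equation 1: M_1 = 7, 7 ≡ 7 (mod 17), inverse of 7 mod 17 is 5 (check: 7 × 5 = 35 ≡ 1 (mod 17))
For equation 2: M_2 = 17, 17 ≡ 3 (mod 7), inverse of 17 mod 7 is 5 (check: 3 × 5 = 15 ≡ 1 (mod 7))
Combine: y ≡ Σ r_i×M_i×(M_i⁻¹ mod m_i) = 1×7×5 + 5×17×5 = 35 + 425 = 460
460 mod 119 = 103
y ≡ 103 (mod 119)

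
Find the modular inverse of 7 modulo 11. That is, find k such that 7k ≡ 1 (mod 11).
8

Using Extended Euclidean Algorithm:
gcd(7, 11) = 1
Bezout coefficients: 7 × -3 + 11 × 2 = 1
So 7 × -3 ≡ 1 (mod 11)
The inverse is -3 mod 11 = 8
Verification: 7 × 8 = 56 = 5 × 11 + 1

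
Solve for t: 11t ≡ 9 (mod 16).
11

Since gcd(11, 16) = 1 divides 9, a solution exists.
Multiply both sides by the inverse of 11 mod 16:
  11^(-1) mod 16 = 3
  x ≡ 3 × 9 ≡ 27 ≡ 11 (mod 16)
Verification: 11 × 11 = 121 = 7 × 16 + 9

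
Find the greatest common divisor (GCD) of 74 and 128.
2

Using the Euclidean algorithm:
74 = 0 × 128 + 74
128 = 1 × 74 + 54
74 = 1 × 54 + 20
54 = 2 × 20 + 14
20 = 1 × 14 + 6
14 = 2 × 6 + 2
6 = 3 × 2 + 0

GCD(74, 128) = 2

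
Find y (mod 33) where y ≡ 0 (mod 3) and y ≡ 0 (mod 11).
M = 3 × 11 = 33. M₁ = 11, y₁ ≡ 2 (mod 3). M₂ = 3, y₂ ≡ 4 (mod 11). y = 0×11×2 + 0×3×4 ≡ 0 (mod 33)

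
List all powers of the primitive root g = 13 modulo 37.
g^1, g^2, ..., g^{36} mod 37: {13, 21, 14, 34, 35, 11, 32, 9, 6, 4, 15, 10, 19, 25, 29, 7, 17, 36, 24, 16, 23, 3, 2, 26, 5, 28, 31, 33, 22, 27, 18, 12, 8, 30, 20, 1}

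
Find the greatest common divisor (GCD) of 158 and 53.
1

Using the Euclidean algorithm:
158 = 2 × 53 + 52
53 = 1 × 52 + 1
52 = 52 × 1 + 0

GCD(158, 53) = 1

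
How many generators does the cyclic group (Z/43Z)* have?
12

The number of primitive roots modulo p is φ(p-1) = φ(42)
φ(42) = 12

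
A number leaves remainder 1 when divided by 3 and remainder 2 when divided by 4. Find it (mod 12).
M = 3 × 4 = 12. M₁ = 4, y₁ ≡ 1 (mod 3). M₂ = 3, y₂ ≡ 3 (mod 4). z = 1×4×1 + 2×3×3 ≡ 10 (mod 12)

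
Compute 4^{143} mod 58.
6

Using successive squaring:
Binary expansion of 143: 10001111
Powers of 4 mod 58 (each is the square of the previous):
  4^1 ≡ 4 (mod 58)
  4^2 ≡ 4² = 16 ≡ 16 (mod 58)
  4^4 ≡ 16² = 256 ≡ 24 (mod 58)
  4^8 ≡ 24² = 576 ≡ 54 (mod 58)
  4^16 ≡ 54² = 2916 ≡ 16 (mod 58)
  4^32 ≡ 16² = 256 ≡ 24 (mod 58)
  4^64 ≡ 24² = 576 ≡ 54 (mod 58)
  4^128 ≡ 54² = 2916 ≡ 16 (mod 58)
143 = 128 + 8 + 4 + 2 + 1, so 4^143 = 4^128 × 4^8 × 4^4 × 4^2 × 4^1 ≡ 16 × 54 × 24 × 16 × 4 (mod 58)
Multiplying step by step:
  16 × 54 = 864 ≡ 52 (mod 58)
  52 × 24 = 1248 ≡ 30 (mod 58)
  30 × 16 = 480 ≡ 16 (mod 58)
  16 × 4 = 64 ≡ 6 (mod 58)
Result: 4^143 ≡ 6 (mod 58)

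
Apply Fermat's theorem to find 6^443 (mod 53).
By Fermat: 6^{52} ≡ 1 (mod 53). 443 ≡ 27 (mod 52). So 6^{443} ≡ 6^{27} ≡ 6 (mod 53)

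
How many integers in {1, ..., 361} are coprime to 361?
342

Prime factorization: 361 = 19^2
Using the formula φ(n) = n × Π(1 - 1/p) for each prime factor p:
φ(361) = 361 × (1 - 1/19)
φ(361) = 342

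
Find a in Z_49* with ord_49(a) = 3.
18 has order 3 mod 49 since 18^{3} ≡ 1 (mod 49) and no smaller power works.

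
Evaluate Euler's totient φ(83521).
78608

Prime factorization: 83521 = 17^4
Using the formula φ(n) = n × Π(1 - 1/p) for each prime factor p:
φ(83521) = 83521 × (1 - 1/17)
φ(83521) = 78608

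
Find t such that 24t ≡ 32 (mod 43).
30

Since gcd(24, 43) = 1 divides 32, a solution exists.
Multiply both sides by the inverse of 24 mod 43:
  24^(-1) mod 43 = 9
  x ≡ 9 × 32 ≡ 288 ≡ 30 (mod 43)
Verification: 24 × 30 = 720 = 16 × 43 + 32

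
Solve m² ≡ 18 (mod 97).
The square roots of 18 mod 97 are 55 and 42. Verify: 55² = 3025 ≡ 18 (mod 97)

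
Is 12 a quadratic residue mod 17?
By Euler's criterion: 12^{8} ≡ 16 (mod 17). Since this equals -1 (≡ 16), 12 is not a QR.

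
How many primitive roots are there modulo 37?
12

The number of primitive roots modulo p is φ(p-1) = φ(36)
φ(36) = 12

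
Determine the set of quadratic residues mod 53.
QRs mod 53: {1, 4, 6, 7, 9, 10, 11, 13, 15, 16, 17, 24, 25, 28, 29, 36, 37, 38, 40, 42, 43, 44, 46, 47, 49, 52}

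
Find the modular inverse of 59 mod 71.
59^(-1) ≡ 65 (mod 71). Verification: 59 × 65 = 3835 ≡ 1 (mod 71)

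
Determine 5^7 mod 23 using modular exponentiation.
7 = 4 + 2 + 1 (binary 111). Repeated squaring mod 23: 5^1 ≡ 5; 5^2 ≡ 5² = 25 ≡ 2; 5^4 ≡ 2² = 4 ≡ 4. Multiply: 5^7 = 5^4 × 5^2 × 5^1 ≡ 4 × 2 × 5 (mod 23): 4 × 2 = 8 ≡ 8; 8 × 5 = 40 ≡ 17. So 5^7 ≡ 17 (mod 23).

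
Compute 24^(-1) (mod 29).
23

Using Extended Euclidean Algorithm:
gcd(24, 29) = 1
Bezout coefficients: 24 × -6 + 29 × 5 = 1
So 24 × -6 ≡ 1 (mod 29)
The inverse is -6 mod 29 = 23
Verification: 24 × 23 = 552 = 19 × 29 + 1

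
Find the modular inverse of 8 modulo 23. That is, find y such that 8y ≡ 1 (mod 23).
3

Using Extended Euclidean Algorithm:
gcd(8, 23) = 1
Bezout coefficients: 8 × 3 + 23 × -1 = 1
So 8 × 3 ≡ 1 (mod 23)
The inverse is 3 mod 23 = 3
Verification: 8 × 3 = 24 = 1 × 23 + 1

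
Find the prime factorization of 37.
37

Divide by primes starting from smallest:
37 ÷ 37 = 1

37 = 37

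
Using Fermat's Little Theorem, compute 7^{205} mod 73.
66

By Fermat's Little Theorem, a^(p-1) ≡ 1 (mod p) for prime p and gcd(a, p) = 1
Here p = 73, so 7^72 ≡ 1 (mod 73)
We can reduce the exponent: 205 mod 72 = 61
So 7^205 ≡ 7^61 (mod 73)
Computing: 7^61 mod 73 = 66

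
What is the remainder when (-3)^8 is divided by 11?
(-3) ≡ 8 (mod 11). 8 = 8 (binary 1000). Repeated squaring mod 11: 8^1 ≡ 8; 8^2 ≡ 8² = 64 ≡ 9; 8^4 ≡ 9² = 81 ≡ 4; 8^8 ≡ 4² = 16 ≡ 5. So (-3)^8 ≡ 5 (mod 11).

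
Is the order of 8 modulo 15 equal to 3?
No, the actual order is 4, not 3.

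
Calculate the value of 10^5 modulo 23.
5 = 4 + 1 (binary 101). Repeated squaring mod 23: 10^1 ≡ 10; 10^2 ≡ 10² = 100 ≡ 8; 10^4 ≡ 8² = 64 ≡ 18. Multiply: 10^5 = 10^4 × 10^1 ≡ 18 × 10 (mod 23): 18 × 10 = 180 ≡ 19. So 10^5 ≡ 19 (mod 23).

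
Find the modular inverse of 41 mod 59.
41^(-1) ≡ 36 (mod 59). Verification: 41 × 36 = 1476 ≡ 1 (mod 59)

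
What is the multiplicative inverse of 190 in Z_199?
190^(-1) ≡ 22 (mod 199). Verification: 190 × 22 = 4180 ≡ 1 (mod 199)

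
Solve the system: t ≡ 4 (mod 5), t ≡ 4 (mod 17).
M = 5 × 17 = 85. M₁ = 17, y₁ ≡ 3 (mod 5). M₂ = 5, y₂ ≡ 7 (mod 17). t = 4×17×3 + 4×5×7 ≡ 4 (mod 85)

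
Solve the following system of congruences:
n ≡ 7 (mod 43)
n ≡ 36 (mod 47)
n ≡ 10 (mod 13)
21421

Using the Chinese Remainder Theorem:
M = product of moduli = 26273
For equation 1: M_1 = 611, 611 ≡ 9 (mod 43), inverse of 611 mod 43 is 24 (check: 9 × 24 = 216 ≡ 1 (mod 43))
For equation 2: M_2 = 559, 559 ≡ 42 (mod 47), inverse of 559 mod 47 is 28 (check: 42 × 28 = 1176 ≡ 1 (mod 47))
For equation 3: M_3 = 2021, 2021 ≡ 6 (mod 13), inverse of 2021 mod 13 is 11 (check: 6 × 11 = 66 ≡ 1 (mod 13))
Combine: n ≡ Σ r_i×M_i×(M_i⁻¹ mod m_i) = 7×611×24 + 36×559×28 + 10×2021×11 = 102648 + 563472 + 222310 = 888430
888430 mod 26273 = 21421
n ≡ 21421 (mod 26273)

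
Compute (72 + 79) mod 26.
21

(72 + 79) = 151
151 mod 26 = 21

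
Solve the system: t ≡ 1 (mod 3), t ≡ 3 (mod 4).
M = 3 × 4 = 12. M₁ = 4, y₁ ≡ 1 (mod 3). M₂ = 3, y₂ ≡ 3 (mod 4). t = 1×4×1 + 3×3×3 ≡ 7 (mod 12)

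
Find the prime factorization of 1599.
3 × 13 × 41

Divide by primes starting from smallest:
1599 ÷ 3 = 533
533 ÷ 13 = 41
41 ÷ 41 = 1

1599 = 3 × 13 × 41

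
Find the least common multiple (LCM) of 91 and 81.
7371

First find GCD(91, 81) using the Euclidean algorithm:
91 = 1 × 81 + 10
81 = 8 × 10 + 1
10 = 10 × 1 + 0
GCD(91, 81) = 1

LCM formula: LCM(a, b) = (a × b) / GCD(a, b)
LCM(91, 81) = (91 × 81) / 1
LCM(91, 81) = 7371 / 1
LCM(91, 81) = 7371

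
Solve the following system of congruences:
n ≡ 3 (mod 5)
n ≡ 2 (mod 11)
13

Using the Chinese Remainder Theorem:
M = product of moduli = 55
For equation 1: M_1 = 11, 11 ≡ 1 (mod 5), inverse of 11 mod 5 is 1 (check: 1 × 1 = 1 ≡ 1 (mod 5))
For equation 2: M_2 = 5, 5 ≡ 5 (mod 11), inverse of 5 mod 11 is 9 (check: 5 × 9 = 45 ≡ 1 (mod 11))
Combine: n ≡ Σ r_i×M_i×(M_i⁻¹ mod m_i) = 3×11×1 + 2×5×9 = 33 + 90 = 123
123 mod 55 = 13
n ≡ 13 (mod 55)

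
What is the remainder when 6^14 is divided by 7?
Using Fermat: 6^{6} ≡ 1 (mod 7). 14 ≡ 2 (mod 6). So 6^{14} ≡ 6^{2} ≡ 1 (mod 7)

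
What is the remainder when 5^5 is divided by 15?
5 = 4 + 1 (binary 101). Repeated squaring mod 15: 5^1 ≡ 5; 5^2 ≡ 5² = 25 ≡ 10; 5^4 ≡ 10² = 100 ≡ 10. Multiply: 5^5 = 5^4 × 5^1 ≡ 10 × 5 (mod 15): 10 × 5 = 50 ≡ 5. So 5^5 ≡ 5 (mod 15).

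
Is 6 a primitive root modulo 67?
No

To verify, check if 6^(66/q) ≢ 1 (mod 67) for each prime divisor q of 66
Divisors of 66 = 66: [1, 2, 3, 6, 11, 22, 33, 66]
  6^(66/11) = 6^6 ≡ 24 (mod 67)
  6^(66/2) = 6^33 ≡ 1 (mod 67)
  6^(66/3) = 6^22 ≡ 37 (mod 67)
Conclusion: 6 is not a primitive root modulo 67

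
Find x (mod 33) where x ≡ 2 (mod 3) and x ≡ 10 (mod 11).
M = 3 × 11 = 33. M₁ = 11, y₁ ≡ 2 (mod 3). M₂ = 3, y₂ ≡ 4 (mod 11). x = 2×11×2 + 10×3×4 ≡ 32 (mod 33)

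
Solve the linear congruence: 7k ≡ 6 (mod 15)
3

Since gcd(7, 15) = 1 divides 6, a solution exists.
Multiply both sides by the inverse of 7 mod 15:
  7^(-1) mod 15 = 13
  x ≡ 13 × 6 ≡ 78 ≡ 3 (mod 15)
Verification: 7 × 3 = 21 = 1 × 15 + 6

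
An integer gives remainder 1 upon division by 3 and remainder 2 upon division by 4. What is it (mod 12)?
M = 3 × 4 = 12. M₁ = 4, y₁ ≡ 1 (mod 3). M₂ = 3, y₂ ≡ 3 (mod 4). x = 1×4×1 + 2×3×3 ≡ 10 (mod 12). The smallest positive such number is 10.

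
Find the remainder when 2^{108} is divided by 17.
By Fermat: 2^{16} ≡ 1 (mod 17). 108 = 6×16 + 12. So 2^{108} ≡ 2^{12} ≡ 16 (mod 17)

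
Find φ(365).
288

Prime factorization: 365 = 5 × 73
Using the formula φ(n) = n × Π(1 - 1/p) for each prime factor p:
φ(365) = 365 × (1 - 1/5) × (1 - 1/73)
φ(365) = 288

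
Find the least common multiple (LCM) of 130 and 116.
7540

First find GCD(130, 116) using the Euclidean algorithm:
130 = 1 × 116 + 14
116 = 8 × 14 + 4
14 = 3 × 4 + 2
4 = 2 × 2 + 0
GCD(130, 116) = 2

LCM formula: LCM(a, b) = (a × b) / GCD(a, b)
LCM(130, 116) = (130 × 116) / 2
LCM(130, 116) = 15080 / 2
LCM(130, 116) = 7540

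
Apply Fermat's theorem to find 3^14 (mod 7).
By Fermat: 3^{6} ≡ 1 (mod 7). 14 = 2×6 + 2. So 3^{14} ≡ 3^{2} ≡ 2 (mod 7)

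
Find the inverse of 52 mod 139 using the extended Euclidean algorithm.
Extended GCD: 52(-8) + 139(3) = 1. So 52^(-1) ≡ 131 ≡ 131 (mod 139). Verify: 52 × 131 = 6812 ≡ 1 (mod 139)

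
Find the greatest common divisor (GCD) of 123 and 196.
1

Using the Euclidean algorithm:
123 = 0 × 196 + 123
196 = 1 × 123 + 73
123 = 1 × 73 + 50
73 = 1 × 50 + 23
50 = 2 × 23 + 4
23 = 5 × 4 + 3
4 = 1 × 3 + 1
3 = 3 × 1 + 0

GCD(123, 196) = 1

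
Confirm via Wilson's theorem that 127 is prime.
(126)! mod 127 = 126. Since this equals -1 (mod 127), Wilson confirms 127 is prime.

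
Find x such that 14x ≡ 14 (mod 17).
1

Since gcd(14, 17) = 1 divides 14, a solution exists.
Multiply both sides by the inverse of 14 mod 17:
  14^(-1) mod 17 = 11
  x ≡ 11 × 14 ≡ 154 ≡ 1 (mod 17)
Verification: 14 × 1 = 14 = 0 × 17 + 14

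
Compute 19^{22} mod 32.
25

Using successive squaring:
Binary expansion of 22: 10110
Powers of 19 mod 32 (each is the square of the previous):
  19^1 ≡ 19 (mod 32)
  19^2 ≡ 19² = 361 ≡ 9 (mod 32)
  19^4 ≡ 9² = 81 ≡ 17 (mod 32)
  19^8 ≡ 17² = 289 ≡ 1 (mod 32)
  19^16 ≡ 1² = 1 ≡ 1 (mod 32)
22 = 16 + 4 + 2, so 19^22 = 19^16 × 19^4 × 19^2 ≡ 1 × 17 × 9 (mod 32)
Multiplying step by step:
  1 × 17 = 17 ≡ 17 (mod 32)
  17 × 9 = 153 ≡ 25 (mod 32)
Result: 19^22 ≡ 25 (mod 32)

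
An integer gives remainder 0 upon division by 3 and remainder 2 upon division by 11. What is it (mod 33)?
M = 3 × 11 = 33. M₁ = 11, y₁ ≡ 2 (mod 3). M₂ = 3, y₂ ≡ 4 (mod 11). r = 0×11×2 + 2×3×4 ≡ 24 (mod 33). The smallest positive such number is 24.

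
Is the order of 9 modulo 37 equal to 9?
Yes, ord_37(9) = 9.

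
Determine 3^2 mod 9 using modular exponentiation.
2 = 2 (binary 10). Repeated squaring mod 9: 3^1 ≡ 3; 3^2 ≡ 3² = 9 ≡ 0. So 3^2 ≡ 0 (mod 9).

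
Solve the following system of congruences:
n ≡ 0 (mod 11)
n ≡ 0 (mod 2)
0

Using the Chinese Remainder Theorem:
M = product of moduli = 22
For equation 1: M_1 = 2, 2 ≡ 2 (mod 11), inverse of 2 mod 11 is 6 (check: 2 × 6 = 12 ≡ 1 (mod 11))
For equation 2: M_2 = 11, 11 ≡ 1 (mod 2), inverse of 11 mod 2 is 1 (check: 1 × 1 = 1 ≡ 1 (mod 2))
Combine: n ≡ Σ r_i×M_i×(M_i⁻¹ mod m_i) = 0×2×6 + 0×11×1 = 0 + 0 = 0
0 mod 22 = 0
n ≡ 0 (mod 22)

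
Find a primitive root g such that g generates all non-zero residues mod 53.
p - 1 = 52 has prime divisors 2, 13. h is a primitive root mod 53 iff h^(52/q) ≢ 1 (mod 53) for each such q.
h = 2: 2^26 ≡ 52, 2^4 ≡ 16 (mod 53); none is 1, so 2 has order 52 and is a primitive root.
The smallest primitive root mod 53 is g = 2.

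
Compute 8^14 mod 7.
Using Fermat: 8^{6} ≡ 1 (mod 7). 14 ≡ 2 (mod 6). So 8^{14} ≡ 8^{2} ≡ 1 (mod 7)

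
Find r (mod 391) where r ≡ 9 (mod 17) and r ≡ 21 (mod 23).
M = 17 × 23 = 391. M₁ = 23, y₁ ≡ 3 (mod 17). M₂ = 17, y₂ ≡ 19 (mod 23). r = 9×23×3 + 21×17×19 ≡ 366 (mod 391)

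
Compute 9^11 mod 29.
Using repeated squaring. 11 = 8 + 2 + 1 (binary 1011). Repeated squaring mod 29: 9^1 ≡ 9; 9^2 ≡ 9² = 81 ≡ 23; 9^4 ≡ 23² = 529 ≡ 7; 9^8 ≡ 7² = 49 ≡ 20. Multiply: 9^11 = 9^8 × 9^2 × 9^1 ≡ 20 × 23 × 9 (mod 29): 20 × 23 = 460 ≡ 25; 25 × 9 = 225 ≡ 22. So 9^11 ≡ 22 (mod 29).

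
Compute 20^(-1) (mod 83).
20^(-1) ≡ 54 (mod 83). Verification: 20 × 54 = 1080 ≡ 1 (mod 83)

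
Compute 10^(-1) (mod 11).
10^(-1) ≡ 10 (mod 11). Verification: 10 × 10 = 100 ≡ 1 (mod 11)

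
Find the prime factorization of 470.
2 × 5 × 47

Divide by primes starting from smallest:
470 ÷ 2 = 235
235 ÷ 5 = 47
47 ÷ 47 = 1

470 = 2 × 5 × 47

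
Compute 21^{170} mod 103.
46

Using successive squaring:
Binary expansion of 170: 10101010
Powers of 21 mod 103 (each is the square of the previous):
  21^1 ≡ 21 (mod 103)
  21^2 ≡ 21² = 441 ≡ 29 (mod 103)
  21^4 ≡ 29² = 841 ≡ 17 (mod 103)
  21^8 ≡ 17² = 289 ≡ 83 (mod 103)
  21^16 ≡ 83² = 6889 ≡ 91 (mod 103)
  21^32 ≡ 91² = 8281 ≡ 41 (mod 103)
  21^64 ≡ 41² = 1681 ≡ 33 (mod 103)
  21^128 ≡ 33² = 1089 ≡ 59 (mod 103)
170 = 128 + 32 + 8 + 2, so 21^170 = 21^128 × 21^32 × 21^8 × 21^2 ≡ 59 × 41 × 83 × 29 (mod 103)
Multiplying step by step:
  59 × 41 = 2419 ≡ 50 (mod 103)
  50 × 83 = 4150 ≡ 30 (mod 103)
  30 × 29 = 870 ≡ 46 (mod 103)
Result: 21^170 ≡ 46 (mod 103)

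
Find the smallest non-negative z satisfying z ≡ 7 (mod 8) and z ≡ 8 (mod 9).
M = 8 × 9 = 72. M₁ = 9, y₁ ≡ 1 (mod 8). M₂ = 8, y₂ ≡ 8 (mod 9). z = 7×9×1 + 8×8×8 ≡ 71 (mod 72)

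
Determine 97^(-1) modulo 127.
97^(-1) ≡ 55 (mod 127). Verification: 97 × 55 = 5335 ≡ 1 (mod 127)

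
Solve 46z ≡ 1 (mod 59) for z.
46^(-1) ≡ 9 (mod 59). Verification: 46 × 9 = 414 ≡ 1 (mod 59)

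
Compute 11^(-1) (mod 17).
14

Using Extended Euclidean Algorithm:
gcd(11, 17) = 1
Bezout coefficients: 11 × -3 + 17 × 2 = 1
So 11 × -3 ≡ 1 (mod 17)
The inverse is -3 mod 17 = 14
Verification: 11 × 14 = 154 = 9 × 17 + 1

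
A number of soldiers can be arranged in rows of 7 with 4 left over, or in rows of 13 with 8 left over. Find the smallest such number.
M = 7 × 13 = 91. M₁ = 13, y₁ ≡ 6 (mod 7). M₂ = 7, y₂ ≡ 2 (mod 13). n = 4×13×6 + 8×7×2 ≡ 60 (mod 91). The smallest positive such number is 60.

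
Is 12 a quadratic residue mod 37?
By Euler's criterion: 12^{18} ≡ 1 (mod 37). Since this equals 1, 12 is a QR.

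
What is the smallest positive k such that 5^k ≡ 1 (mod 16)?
Powers of 5 mod 16: 5^1≡5, 5^2≡9, 5^3≡13, 5^4≡1. Order = 4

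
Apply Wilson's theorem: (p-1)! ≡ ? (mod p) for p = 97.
By Wilson's theorem, (96)! ≡ -1 ≡ 96 (mod 97)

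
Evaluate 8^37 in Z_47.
Using repeated squaring. 37 = 32 + 4 + 1 (binary 100101). Repeated squaring mod 47: 8^1 ≡ 8; 8^2 ≡ 8² = 64 ≡ 17; 8^4 ≡ 17² = 289 ≡ 7; 8^8 ≡ 7² = 49 ≡ 2; 8^16 ≡ 2² = 4 ≡ 4; 8^32 ≡ 4² = 16 ≡ 16. Multiply: 8^37 = 8^32 × 8^4 × 8^1 ≡ 16 × 7 × 8 (mod 47): 16 × 7 = 112 ≡ 18; 18 × 8 = 144 ≡ 3. So 8^37 ≡ 3 (mod 47).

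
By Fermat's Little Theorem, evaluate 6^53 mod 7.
By Fermat: 6^{6} ≡ 1 (mod 7). 53 = 8×6 + 5. So 6^{53} ≡ 6^{5} ≡ 6 (mod 7)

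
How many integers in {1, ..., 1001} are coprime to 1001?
720

Prime factorization: 1001 = 7 × 11 × 13
Using the formula φ(n) = n × Π(1 - 1/p) for each prime factor p:
φ(1001) = 1001 × (1 - 1/7) × (1 - 1/11) × (1 - 1/13)
φ(1001) = 720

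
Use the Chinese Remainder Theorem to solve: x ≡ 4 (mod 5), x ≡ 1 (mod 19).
M = 5 × 19 = 95. M₁ = 19, y₁ ≡ 4 (mod 5). M₂ = 5, y₂ ≡ 4 (mod 19). x = 4×19×4 + 1×5×4 ≡ 39 (mod 95)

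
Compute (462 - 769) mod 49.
36

(462 - 769) = -307
-307 mod 49 = 36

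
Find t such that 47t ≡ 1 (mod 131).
47^(-1) ≡ 92 (mod 131). Verification: 47 × 92 = 4324 ≡ 1 (mod 131)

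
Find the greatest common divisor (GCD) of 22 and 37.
1

Using the Euclidean algorithm:
22 = 0 × 37 + 22
37 = 1 × 22 + 15
22 = 1 × 15 + 7
15 = 2 × 7 + 1
7 = 7 × 1 + 0

GCD(22, 37) = 1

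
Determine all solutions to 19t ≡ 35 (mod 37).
33

Since gcd(19, 37) = 1 divides 35, a solution exists.
Multiply both sides by the inverse of 19 mod 37:
  19^(-1) mod 37 = 2
  x ≡ 2 × 35 ≡ 70 ≡ 33 (mod 37)
Verification: 19 × 33 = 627 = 16 × 37 + 35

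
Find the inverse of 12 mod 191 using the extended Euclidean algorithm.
Extended GCD: 12(16) + 191(-1) = 1. So 12^(-1) ≡ 16 ≡ 16 (mod 191). Verify: 12 × 16 = 192 ≡ 1 (mod 191)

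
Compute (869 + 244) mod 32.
25

(869 + 244) = 1113
1113 mod 32 = 25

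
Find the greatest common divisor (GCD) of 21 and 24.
3

Using the Euclidean algorithm:
21 = 0 × 24 + 21
24 = 1 × 21 + 3
21 = 7 × 3 + 0

GCD(21, 24) = 3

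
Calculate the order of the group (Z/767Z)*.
696

Prime factorization: 767 = 13 × 59
Using the formula φ(n) = n × Π(1 - 1/p) for each prime factor p:
φ(767) = 767 × (1 - 1/13) × (1 - 1/59)
φ(767) = 696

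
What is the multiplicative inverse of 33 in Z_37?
33^(-1) ≡ 9 (mod 37). Verification: 33 × 9 = 297 ≡ 1 (mod 37)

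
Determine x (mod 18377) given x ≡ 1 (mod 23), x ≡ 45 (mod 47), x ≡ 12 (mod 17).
6625

Using the Chinese Remainder Theorem:
M = product of moduli = 18377
For equation 1: M_1 = 799, 799 ≡ 17 (mod 23), inverse of 799 mod 23 is 19 (check: 17 × 19 = 323 ≡ 1 (mod 23))
For equation 2: M_2 = 391, 391 ≡ 15 (mod 47), inverse of 391 mod 47 is 22 (check: 15 × 22 = 330 ≡ 1 (mod 47))
For equation 3: M_3 = 1081, 1081 ≡ 10 (mod 17), inverse of 1081 mod 17 is 12 (check: 10 × 12 = 120 ≡ 1 (mod 17))
Combine: x ≡ Σ r_i×M_i×(M_i⁻¹ mod m_i) = 1×799×19 + 45×391×22 + 12×1081×12 = 15181 + 387090 + 155664 = 557935
557935 mod 18377 = 6625
x ≡ 6625 (mod 18377)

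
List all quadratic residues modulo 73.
QRs mod 73: {1, 2, 3, 4, 6, 8, 9, 12, 16, 18, 19, 23, 24, 25, 27, 32, 35, 36, 37, 38, 41, 46, 48, 49, 50, 54, 55, 57, 61, 64, 65, 67, 69, 70, 71, 72}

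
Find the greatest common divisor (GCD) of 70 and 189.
7

Using the Euclidean algorithm:
70 = 0 × 189 + 70
189 = 2 × 70 + 49
70 = 1 × 49 + 21
49 = 2 × 21 + 7
21 = 3 × 7 + 0

GCD(70, 189) = 7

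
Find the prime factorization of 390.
2 × 3 × 5 × 13

Divide by primes starting from smallest:
390 ÷ 2 = 195
195 ÷ 3 = 65
65 ÷ 5 = 13
13 ÷ 13 = 1

390 = 2 × 3 × 5 × 13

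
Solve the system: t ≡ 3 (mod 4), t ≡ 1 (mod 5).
M = 4 × 5 = 20. M₁ = 5, y₁ ≡ 1 (mod 4). M₂ = 4, y₂ ≡ 4 (mod 5). t = 3×5×1 + 1×4×4 ≡ 11 (mod 20)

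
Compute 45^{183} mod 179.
68

Using successive squaring:
Binary expansion of 183: 10110111
Powers of 45 mod 179 (each is the square of the previous):
  45^1 ≡ 45 (mod 179)
  45^2 ≡ 45² = 2025 ≡ 56 (mod 179)
  45^4 ≡ 56² = 3136 ≡ 93 (mod 179)
  45^8 ≡ 93² = 8649 ≡ 57 (mod 179)
  45^16 ≡ 57² = 3249 ≡ 27 (mod 179)
  45^32 ≡ 27² = 729 ≡ 13 (mod 179)
  45^64 ≡ 13² = 169 ≡ 169 (mod 179)
  45^128 ≡ 169² = 28561 ≡ 100 (mod 179)
183 = 128 + 32 + 16 + 4 + 2 + 1, so 45^183 = 45^128 × 45^32 × 45^16 × 45^4 × 45^2 × 45^1 ≡ 100 × 13 × 27 × 93 × 56 × 45 (mod 179)
Multiplying step by step:
  100 × 13 = 1300 ≡ 47 (mod 179)
  47 × 27 = 1269 ≡ 16 (mod 179)
  16 × 93 = 1488 ≡ 56 (mod 179)
  56 × 56 = 3136 ≡ 93 (mod 179)
  93 × 45 = 4185 ≡ 68 (mod 179)
Result: 45^183 ≡ 68 (mod 179)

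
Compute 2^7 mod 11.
7 = 4 + 2 + 1 (binary 111). Repeated squaring mod 11: 2^1 ≡ 2; 2^2 ≡ 2² = 4 ≡ 4; 2^4 ≡ 4² = 16 ≡ 5. Multiply: 2^7 = 2^4 × 2^2 × 2^1 ≡ 5 × 4 × 2 (mod 11): 5 × 4 = 20 ≡ 9; 9 × 2 = 18 ≡ 7. So 2^7 ≡ 7 (mod 11).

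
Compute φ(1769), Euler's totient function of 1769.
1680

Prime factorization: 1769 = 29 × 61
Using the formula φ(n) = n × Π(1 - 1/p) for each prime factor p:
φ(1769) = 1769 × (1 - 1/29) × (1 - 1/61)
φ(1769) = 1680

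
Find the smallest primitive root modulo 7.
p - 1 = 6 has prime divisors 2, 3. h is a primitive root mod 7 iff h^(6/q) ≢ 1 (mod 7) for each such q.
h = 2: 2^3 ≡ 1, 2^2 ≡ 4 (mod 7); 2^3 ≡ 1, so not a primitive root.
h = 3: 3^3 ≡ 6, 3^2 ≡ 2 (mod 7); none is 1, so 3 has order 6 and is a primitive root.
The smallest primitive root mod 7 is g = 3.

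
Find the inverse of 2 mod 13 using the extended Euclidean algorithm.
Extended GCD: 2(-6) + 13(1) = 1. So 2^(-1) ≡ 7 ≡ 7 (mod 13). Verify: 2 × 7 = 14 ≡ 1 (mod 13)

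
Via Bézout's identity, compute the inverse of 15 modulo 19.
Extended GCD: 15(-5) + 19(4) = 1. So 15^(-1) ≡ 14 ≡ 14 (mod 19). Verify: 15 × 14 = 210 ≡ 1 (mod 19)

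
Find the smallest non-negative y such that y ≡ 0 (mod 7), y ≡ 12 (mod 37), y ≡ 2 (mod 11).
1344

Using the Chinese Remainder Theorem:
M = product of moduli = 2849
For equation 1: M_1 = 407, 407 ≡ 1 (mod 7), inverse of 407 mod 7 is 1 (check: 1 × 1 = 1 ≡ 1 (mod 7))
For equation 2: M_2 = 77, 77 ≡ 3 (mod 37), inverse of 77 mod 37 is 25 (check: 3 × 25 = 75 ≡ 1 (mod 37))
For equation 3: M_3 = 259, 259 ≡ 6 (mod 11), inverse of 259 mod 11 is 2 (check: 6 × 2 = 12 ≡ 1 (mod 11))
Combine: y ≡ Σ r_i×M_i×(M_i⁻¹ mod m_i) = 0×407×1 + 12×77×25 + 2×259×2 = 0 + 23100 + 1036 = 24136
24136 mod 2849 = 1344
y ≡ 1344 (mod 2849)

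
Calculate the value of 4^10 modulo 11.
10 = 8 + 2 (binary 1010). Repeated squaring mod 11: 4^1 ≡ 4; 4^2 ≡ 4² = 16 ≡ 5; 4^4 ≡ 5² = 25 ≡ 3; 4^8 ≡ 3² = 9 ≡ 9. Multiply: 4^10 = 4^8 × 4^2 ≡ 9 × 5 (mod 11): 9 × 5 = 45 ≡ 1. So 4^10 ≡ 1 (mod 11).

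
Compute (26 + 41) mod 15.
7

(26 + 41) = 67
67 mod 15 = 7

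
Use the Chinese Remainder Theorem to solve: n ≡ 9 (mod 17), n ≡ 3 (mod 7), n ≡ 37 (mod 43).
1284

Using the Chinese Remainder Theorem:
M = product of moduli = 5117
For equation 1: M_1 = 301, 301 ≡ 12 (mod 17), inverse of 301 mod 17 is 10 (check: 12 × 10 = 120 ≡ 1 (mod 17))
For equation 2: M_2 = 731, 731 ≡ 3 (mod 7), inverse of 731 mod 7 is 5 (check: 3 × 5 = 15 ≡ 1 (mod 7))
For equation 3: M_3 = 119, 119 ≡ 33 (mod 43), inverse of 119 mod 43 is 30 (check: 33 × 30 = 990 ≡ 1 (mod 43))
Combine: n ≡ Σ r_i×M_i×(M_i⁻¹ mod m_i) = 9×301×10 + 3×731×5 + 37×119×30 = 27090 + 10965 + 132090 = 170145
170145 mod 5117 = 1284
n ≡ 1284 (mod 5117)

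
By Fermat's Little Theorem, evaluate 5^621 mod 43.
By Fermat: 5^{42} ≡ 1 (mod 43). 621 ≡ 33 (mod 42). So 5^{621} ≡ 5^{33} ≡ 2 (mod 43)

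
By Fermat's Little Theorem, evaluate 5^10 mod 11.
By Fermat's Little Theorem, 5^{10} ≡ 1 (mod 11) since 11 is prime and gcd(5, 11) = 1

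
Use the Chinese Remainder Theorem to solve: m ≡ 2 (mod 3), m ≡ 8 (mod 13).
M = 3 × 13 = 39. M₁ = 13, y₁ ≡ 1 (mod 3). M₂ = 3, y₂ ≡ 9 (mod 13). m = 2×13×1 + 8×3×9 ≡ 8 (mod 39)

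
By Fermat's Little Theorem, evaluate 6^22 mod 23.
By Fermat's Little Theorem, 6^{22} ≡ 1 (mod 23) since 23 is prime and gcd(6, 23) = 1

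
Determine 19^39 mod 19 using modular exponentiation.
Using repeated squaring. 19 ≡ 0 (mod 19). 39 = 32 + 4 + 2 + 1 (binary 100111). Repeated squaring mod 19: 0^1 ≡ 0; 0^2 ≡ 0² = 0 ≡ 0; 0^4 ≡ 0² = 0 ≡ 0; 0^8 ≡ 0² = 0 ≡ 0; 0^16 ≡ 0² = 0 ≡ 0; 0^32 ≡ 0² = 0 ≡ 0. Multiply: 19^39 ≡ 0^32 × 0^4 × 0^2 × 0^1 ≡ 0 × 0 × 0 × 0 (mod 19): 0 × 0 = 0 ≡ 0; 0 × 0 = 0 ≡ 0; 0 × 0 = 0 ≡ 0. So 19^39 ≡ 0 (mod 19).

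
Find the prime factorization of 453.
3 × 151

Divide by primes starting from smallest:
453 ÷ 3 = 151
151 ÷ 151 = 1

453 = 3 × 151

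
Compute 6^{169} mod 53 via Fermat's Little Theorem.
52

By Fermat's Little Theorem, a^(p-1) ≡ 1 (mod p) for prime p and gcd(a, p) = 1
Here p = 53, so 6^52 ≡ 1 (mod 53)
We can reduce the exponent: 169 mod 52 = 13
So 6^169 ≡ 6^13 (mod 53)
Computing: 6^13 mod 53 = 52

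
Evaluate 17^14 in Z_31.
Using repeated squaring. 14 = 8 + 4 + 2 (binary 1110). Repeated squaring mod 31: 17^1 ≡ 17; 17^2 ≡ 17² = 289 ≡ 10; 17^4 ≡ 10² = 100 ≡ 7; 17^8 ≡ 7² = 49 ≡ 18. Multiply: 17^14 = 17^8 × 17^4 × 17^2 ≡ 18 × 7 × 10 (mod 31): 18 × 7 = 126 ≡ 2; 2 × 10 = 20 ≡ 20. So 17^14 ≡ 20 (mod 31).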